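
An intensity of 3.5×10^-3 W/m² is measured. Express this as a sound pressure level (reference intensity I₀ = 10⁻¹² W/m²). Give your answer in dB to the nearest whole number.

95 dB

Dividing by I₀ shifts the exponent by 12: I/I₀ = 3.5×10^9.
L = 10·(0.5441 + 9) = 95.44 dB.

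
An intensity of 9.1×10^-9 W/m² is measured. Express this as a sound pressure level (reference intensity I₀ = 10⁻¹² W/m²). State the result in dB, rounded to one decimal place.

I/I₀ = 9.1×10^-9/10⁻¹² = 9.1×10^3, and L = 10·log₁₀(I/I₀).
L = 10·(0.9590 + 3) = 39.59 dB.

39.6 dB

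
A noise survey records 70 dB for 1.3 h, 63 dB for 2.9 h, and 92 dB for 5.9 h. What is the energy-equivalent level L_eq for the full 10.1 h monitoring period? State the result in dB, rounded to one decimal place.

L_eq = 10·log₁₀[(1/T)·Σ tᵢ·10^(Lᵢ/10)] with T = 10.1 h.
Σ tᵢ·10^(Lᵢ/10) = 1.3·10^(70/10) + 2.9·10^(63/10) + 5.9·10^(92/10) = 9.370e+09.
L_eq = 10·log₁₀(9.370e+09/10.1) = 89.67 dB.

89.7 dB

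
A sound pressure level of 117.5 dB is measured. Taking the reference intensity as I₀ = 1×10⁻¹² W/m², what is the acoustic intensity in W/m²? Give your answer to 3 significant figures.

0.562 W/m²

I/I₀ = 10^(117.5/10) = 5.623e+11, so I = 5.623e+11 × 10⁻¹² W/m².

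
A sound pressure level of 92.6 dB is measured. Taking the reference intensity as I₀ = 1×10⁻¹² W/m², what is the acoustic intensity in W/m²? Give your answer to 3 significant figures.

I/I₀ = 10^(92.6/10) = 1.82e+09, so I = 1.82e+09 × 10⁻¹² W/m².

0.00182 W/m²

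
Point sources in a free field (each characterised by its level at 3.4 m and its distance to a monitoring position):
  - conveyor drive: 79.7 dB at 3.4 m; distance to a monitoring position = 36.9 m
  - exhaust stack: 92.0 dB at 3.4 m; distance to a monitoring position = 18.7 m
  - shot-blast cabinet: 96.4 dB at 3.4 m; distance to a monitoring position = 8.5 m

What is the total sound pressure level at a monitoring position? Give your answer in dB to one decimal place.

First find each source's level at the receiver (point-source: −20·log₁₀(r/r_ref)), then combine on an intensity basis.
conveyor drive: 79.7 − 20·log₁₀(36.9/3.4) = 79.7 − 20.71 = 58.99 dB.
exhaust stack: 92.0 − 20·log₁₀(18.7/3.4) = 92.0 − 14.81 = 77.19 dB.
shot-blast cabinet: 96.4 − 20·log₁₀(8.5/3.4) = 96.4 − 7.96 = 88.44 dB.
Σ 10^(L/10) = 7.516e+08 → L_total = 10·log₁₀(7.516e+08) = 88.76 dB.

88.8 dB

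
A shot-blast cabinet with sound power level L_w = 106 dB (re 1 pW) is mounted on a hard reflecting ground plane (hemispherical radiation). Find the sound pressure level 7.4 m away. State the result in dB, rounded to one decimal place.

80.6 dB

The power spreads over a hemisphere of area 2π·r², so L_p = L_w − 10·log₁₀(2π·r²).
2π·r² = 344.1 m², 10·log₁₀ of that is 25.366 dB.
L_p = 106 − 25.366 = 80.63 dB.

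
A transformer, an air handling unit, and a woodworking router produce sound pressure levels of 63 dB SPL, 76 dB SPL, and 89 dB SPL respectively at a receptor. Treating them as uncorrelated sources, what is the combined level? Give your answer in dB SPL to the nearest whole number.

89 dB SPL

For uncorrelated sources the intensities add, so convert each level to linear form, sum, and take 10·log₁₀ of the total.
Σ 10^(L/10) = 10^(63/10) + 10^(76/10) + 10^(89/10) = 8.361e+08.
L_total = 10·log₁₀(8.361e+08) = 89.22 dB SPL.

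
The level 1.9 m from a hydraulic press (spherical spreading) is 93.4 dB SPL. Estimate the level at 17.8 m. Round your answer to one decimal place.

74.0 dB SPL

Point-source attenuation: ΔL = 20·log₁₀(r₂/r₁) = 20·log₁₀(17.8/1.9) = 19.433 dB.
L₂ = 93.4 − 20·log₁₀(17.8/1.9) = 93.4 − 19.433 = 73.97 dB SPL.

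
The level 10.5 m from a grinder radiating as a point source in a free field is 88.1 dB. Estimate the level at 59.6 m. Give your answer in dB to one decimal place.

73.0 dB

Spherical spreading from a point source gives a 20·log₁₀(r₂/r₁) drop.
L₂ = 88.1 − 20·log₁₀(59.6/10.5) = 88.1 − 15.081 = 73.02 dB.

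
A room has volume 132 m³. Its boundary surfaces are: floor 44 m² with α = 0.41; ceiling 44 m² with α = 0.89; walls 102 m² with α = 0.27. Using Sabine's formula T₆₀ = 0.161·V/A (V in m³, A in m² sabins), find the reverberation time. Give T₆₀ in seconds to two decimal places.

0.25 s

Total absorption A = 44·0.41 + 44·0.89 + 102·0.27 = 84.74 m² sabins.
T₆₀ = 0.161 × 132 / 84.74 = 0.251 s.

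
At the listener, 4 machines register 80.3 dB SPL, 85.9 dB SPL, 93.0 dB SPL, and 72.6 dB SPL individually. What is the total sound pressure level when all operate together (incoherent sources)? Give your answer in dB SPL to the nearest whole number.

For uncorrelated sources the intensities add, so convert each level to linear form, sum, and take 10·log₁₀ of the total.
Σ 10^(L/10) = 10^(80.3/10) + 10^(85.9/10) + 10^(93.0/10) + 10^(72.6/10) = 2.510e+09.
L_total = 10·log₁₀(2.510e+09) = 94.00 dB SPL.

94 dB SPL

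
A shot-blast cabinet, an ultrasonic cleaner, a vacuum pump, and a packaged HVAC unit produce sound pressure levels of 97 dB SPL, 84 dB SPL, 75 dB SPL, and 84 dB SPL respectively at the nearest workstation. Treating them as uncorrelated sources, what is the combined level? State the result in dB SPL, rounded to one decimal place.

97.4 dB SPL

Incoherent sources combine by intensity addition: L_total = 10·log₁₀(Σ 10^(L_i/10)).
Σ 10^(L/10) = 10^(97/10) + 10^(84/10) + 10^(75/10) + 10^(84/10) = 5.546e+09.
L_total = 10·log₁₀(5.546e+09) = 97.44 dB SPL.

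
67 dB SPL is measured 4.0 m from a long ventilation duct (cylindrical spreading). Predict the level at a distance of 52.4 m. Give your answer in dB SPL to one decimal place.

Cylindrical spreading from a line source gives a 10·log₁₀(r₂/r₁) drop.
L₂ = 67 − 10·log₁₀(52.4/4.0) = 67 − 11.173 = 55.83 dB SPL.

55.8 dB SPL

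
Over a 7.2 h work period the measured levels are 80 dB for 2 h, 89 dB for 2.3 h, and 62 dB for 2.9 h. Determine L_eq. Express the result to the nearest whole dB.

Weight each interval's intensity by its duration and average over T = 7.2 h:
Σ tᵢ·10^(Lᵢ/10) = 2·10^(80/10) + 2.3·10^(89/10) + 2.9·10^(62/10) = 2.032e+09.
L_eq = 10·log₁₀(2.032e+09/7.2) = 84.50 dB.

85 dB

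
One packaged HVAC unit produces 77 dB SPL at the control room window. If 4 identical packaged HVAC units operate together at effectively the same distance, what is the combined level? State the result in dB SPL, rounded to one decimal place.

N identical incoherent sources raise the level by 10·log₁₀ N.
L_total = 77 + 10·log₁₀(4) = 77 + 6.021 = 83.02 dB SPL.

83.0 dB SPL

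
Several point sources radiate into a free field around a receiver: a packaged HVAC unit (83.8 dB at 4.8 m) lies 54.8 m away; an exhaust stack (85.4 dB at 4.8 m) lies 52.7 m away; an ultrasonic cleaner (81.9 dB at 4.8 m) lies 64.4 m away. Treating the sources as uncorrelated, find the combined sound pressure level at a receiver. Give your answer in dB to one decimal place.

Apply inverse-square spreading to bring every level to the receiver, then sum 10^(L/10).
packaged HVAC unit: 83.8 − 20·log₁₀(54.8/4.8) = 83.8 − 21.15 = 62.65 dB.
exhaust stack: 85.4 − 20·log₁₀(52.7/4.8) = 85.4 − 20.81 = 64.59 dB.
ultrasonic cleaner: 81.9 − 20·log₁₀(64.4/4.8) = 81.9 − 22.55 = 59.35 dB.
Σ 10^(L/10) = 5.577e+06 → L_total = 10·log₁₀(5.577e+06) = 67.46 dB.

67.5 dB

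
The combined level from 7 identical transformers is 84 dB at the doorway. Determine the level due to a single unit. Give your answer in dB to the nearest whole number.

Dividing the total intensity by 7 lowers the level by 10·log₁₀ 7 = 8.451 dB: L₁ = 84 − 8.451.

76 dB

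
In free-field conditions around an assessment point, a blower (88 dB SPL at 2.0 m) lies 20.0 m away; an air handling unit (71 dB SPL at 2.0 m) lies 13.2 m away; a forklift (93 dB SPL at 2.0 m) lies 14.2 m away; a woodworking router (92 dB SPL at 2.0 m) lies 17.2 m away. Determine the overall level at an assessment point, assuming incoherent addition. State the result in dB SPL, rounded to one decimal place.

78.3 dB SPL

First find each source's level at the receiver (point-source: −20·log₁₀(r/r_ref)), then combine on an intensity basis.
blower: 88 − 20·log₁₀(20.0/2.0) = 88 − 20.00 = 68.00 dB SPL.
air handling unit: 71 − 20·log₁₀(13.2/2.0) = 71 − 16.39 = 54.61 dB SPL.
forklift: 93 − 20·log₁₀(14.2/2.0) = 93 − 17.03 = 75.97 dB SPL.
woodworking router: 92 − 20·log₁₀(17.2/2.0) = 92 − 18.69 = 73.31 dB SPL.
Σ 10^(L/10) = 6.761e+07 → L_total = 10·log₁₀(6.761e+07) = 78.30 dB SPL.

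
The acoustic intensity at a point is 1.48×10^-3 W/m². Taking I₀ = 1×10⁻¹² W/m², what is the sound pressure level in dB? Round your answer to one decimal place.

Dividing by I₀ shifts the exponent by 12: I/I₀ = 1.48×10^9.
L = 10·(0.1703 + 9) = 91.70 dB.

91.7 dB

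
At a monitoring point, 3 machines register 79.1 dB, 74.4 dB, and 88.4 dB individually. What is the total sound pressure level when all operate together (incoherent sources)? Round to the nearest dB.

For uncorrelated sources the intensities add, so convert each level to linear form, sum, and take 10·log₁₀ of the total.
Σ 10^(L/10) = 10^(79.1/10) + 10^(74.4/10) + 10^(88.4/10) = 8.007e+08.
L_total = 10·log₁₀(8.007e+08) = 89.03 dB.

89 dB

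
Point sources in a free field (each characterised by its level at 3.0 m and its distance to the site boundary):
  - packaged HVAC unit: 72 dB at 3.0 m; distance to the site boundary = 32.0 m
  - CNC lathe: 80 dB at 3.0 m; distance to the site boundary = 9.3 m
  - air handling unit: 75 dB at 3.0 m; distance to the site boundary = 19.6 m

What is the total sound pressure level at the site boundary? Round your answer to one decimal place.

Apply inverse-square spreading to bring every level to the receiver, then sum 10^(L/10).
packaged HVAC unit: 72 − 20·log₁₀(32.0/3.0) = 72 − 20.56 = 51.44 dB.
CNC lathe: 80 − 20·log₁₀(9.3/3.0) = 80 − 9.83 = 70.17 dB.
air handling unit: 75 − 20·log₁₀(19.6/3.0) = 75 − 16.30 = 58.70 dB.
Σ 10^(L/10) = 1.129e+07 → L_total = 10·log₁₀(1.129e+07) = 70.53 dB.

70.5 dB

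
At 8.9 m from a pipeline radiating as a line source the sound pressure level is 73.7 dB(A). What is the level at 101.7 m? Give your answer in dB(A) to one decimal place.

Cylindrical spreading from a line source gives a 10·log₁₀(r₂/r₁) drop.
L₂ = 73.7 − 10·log₁₀(101.7/8.9) = 73.7 − 10.579 = 63.12 dB(A).

63.1 dB(A)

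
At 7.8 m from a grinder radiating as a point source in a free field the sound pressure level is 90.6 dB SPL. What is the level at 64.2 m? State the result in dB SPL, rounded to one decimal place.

72.3 dB SPL

For a point source, L₂ = L₁ − 20·log₁₀(r₂/r₁).
L₂ = 90.6 − 20·log₁₀(64.2/7.8) = 90.6 − 18.309 = 72.29 dB SPL.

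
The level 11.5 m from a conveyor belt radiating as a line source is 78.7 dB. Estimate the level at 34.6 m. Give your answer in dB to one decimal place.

73.9 dB

For a line source, L₂ = L₁ − 10·log₁₀(r₂/r₁).
L₂ = 78.7 − 10·log₁₀(34.6/11.5) = 78.7 − 4.784 = 73.92 dB.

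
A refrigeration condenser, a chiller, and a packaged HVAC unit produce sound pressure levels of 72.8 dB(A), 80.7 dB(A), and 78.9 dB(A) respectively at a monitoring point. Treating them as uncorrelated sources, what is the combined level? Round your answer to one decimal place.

83.3 dB(A)

Incoherent sources combine by intensity addition: L_total = 10·log₁₀(Σ 10^(L_i/10)).
Σ 10^(L/10) = 10^(72.8/10) + 10^(80.7/10) + 10^(78.9/10) = 2.142e+08.
L_total = 10·log₁₀(2.142e+08) = 83.31 dB(A).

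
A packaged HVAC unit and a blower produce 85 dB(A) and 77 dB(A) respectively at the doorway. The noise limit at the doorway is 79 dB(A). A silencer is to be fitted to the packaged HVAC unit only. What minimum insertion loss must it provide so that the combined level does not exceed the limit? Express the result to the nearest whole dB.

Everything except the packaged HVAC unit sums to 10^(77/10) = 5.012e+07 in linear terms, 77.00 dB(A).
The limit corresponds to 10^(79/10) = 7.943e+07; subtracting the fixed part leaves 2.931e+07 for the packaged HVAC unit, i.e. 74.67 dB(A).
So the packaged HVAC unit must be reduced from 85 to 74.67 dB(A): IL = 10.33 dB.

10 dB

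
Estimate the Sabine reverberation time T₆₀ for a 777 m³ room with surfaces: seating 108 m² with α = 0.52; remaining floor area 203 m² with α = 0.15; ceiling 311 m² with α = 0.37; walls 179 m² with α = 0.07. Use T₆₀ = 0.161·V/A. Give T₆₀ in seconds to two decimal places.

A = Σ Sᵢαᵢ = 108·0.52 + 203·0.15 + 311·0.37 + 179·0.07 = 214.21 m².
T₆₀ = 0.161 × 777 / 214.21 = 0.584 s.

0.58 s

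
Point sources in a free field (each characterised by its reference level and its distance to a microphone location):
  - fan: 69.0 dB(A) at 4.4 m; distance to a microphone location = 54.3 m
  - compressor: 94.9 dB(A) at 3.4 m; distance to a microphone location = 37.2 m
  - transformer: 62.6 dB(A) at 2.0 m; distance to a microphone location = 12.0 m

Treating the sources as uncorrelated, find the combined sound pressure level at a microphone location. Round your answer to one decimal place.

74.1 dB(A)

Propagate each source to the receiver with L = L_ref − 20·log₁₀(r/r_ref), then add intensities.
fan: 69.0 − 20·log₁₀(54.3/4.4) = 69.0 − 21.83 = 47.17 dB(A).
compressor: 94.9 − 20·log₁₀(37.2/3.4) = 94.9 − 20.78 = 74.12 dB(A).
transformer: 62.6 − 20·log₁₀(12.0/2.0) = 62.6 − 15.56 = 47.04 dB(A).
Σ 10^(L/10) = 2.592e+07 → L_total = 10·log₁₀(2.592e+07) = 74.14 dB(A).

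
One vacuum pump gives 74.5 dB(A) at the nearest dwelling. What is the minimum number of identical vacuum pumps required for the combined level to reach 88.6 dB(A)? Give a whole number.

26

N identical sources give L₁ + 10·log₁₀ N, so require 10·log₁₀ N ≥ 88.6 − 74.5 = 14.1 dB.
N ≥ 10^(14.1/10) = 25.704, so N = 26.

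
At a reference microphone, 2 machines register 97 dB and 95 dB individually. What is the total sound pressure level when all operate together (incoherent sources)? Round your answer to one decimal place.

For uncorrelated sources the intensities add, so convert each level to linear form, sum, and take 10·log₁₀ of the total.
Σ 10^(L/10) = 10^(97/10) + 10^(95/10) = 8.174e+09.
L_total = 10·log₁₀(8.174e+09) = 99.12 dB.

99.1 dB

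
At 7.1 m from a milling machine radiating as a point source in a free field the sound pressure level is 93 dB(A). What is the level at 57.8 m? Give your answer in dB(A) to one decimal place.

Spherical spreading from a point source gives a 20·log₁₀(r₂/r₁) drop.
L₂ = 93 − 20·log₁₀(57.8/7.1) = 93 − 18.213 = 74.79 dB(A).

74.8 dB(A)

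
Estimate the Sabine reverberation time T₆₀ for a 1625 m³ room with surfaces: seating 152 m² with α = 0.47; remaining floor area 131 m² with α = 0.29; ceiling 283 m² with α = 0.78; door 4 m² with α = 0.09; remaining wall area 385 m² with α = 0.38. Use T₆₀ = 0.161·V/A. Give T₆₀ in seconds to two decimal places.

Total absorption A = 152·0.47 + 131·0.29 + 283·0.78 + 4·0.09 + 385·0.38 = 476.83 m² sabins.
T₆₀ = 0.161·V/A = 0.161·1625/476.83 = 0.549 s.

0.55 s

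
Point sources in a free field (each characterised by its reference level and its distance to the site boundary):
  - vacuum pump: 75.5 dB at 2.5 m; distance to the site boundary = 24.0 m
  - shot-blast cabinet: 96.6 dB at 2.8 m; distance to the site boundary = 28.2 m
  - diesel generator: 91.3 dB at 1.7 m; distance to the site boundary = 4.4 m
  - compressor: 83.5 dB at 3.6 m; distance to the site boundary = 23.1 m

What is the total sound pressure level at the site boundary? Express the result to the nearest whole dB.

Apply inverse-square spreading to bring every level to the receiver, then sum 10^(L/10).
vacuum pump: 75.5 − 20·log₁₀(24.0/2.5) = 75.5 − 19.65 = 55.85 dB.
shot-blast cabinet: 96.6 − 20·log₁₀(28.2/2.8) = 96.6 − 20.06 = 76.54 dB.
diesel generator: 91.3 − 20·log₁₀(4.4/1.7) = 91.3 − 8.26 = 83.04 dB.
compressor: 83.5 − 20·log₁₀(23.1/3.6) = 83.5 − 16.15 = 67.35 dB.
Σ 10^(L/10) = 2.523e+08 → L_total = 10·log₁₀(2.523e+08) = 84.02 dB.

84 dB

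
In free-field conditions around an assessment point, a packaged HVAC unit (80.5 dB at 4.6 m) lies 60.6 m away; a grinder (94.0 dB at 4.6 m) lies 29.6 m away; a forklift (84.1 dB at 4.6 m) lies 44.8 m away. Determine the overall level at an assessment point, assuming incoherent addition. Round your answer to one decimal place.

First find each source's level at the receiver (point-source: −20·log₁₀(r/r_ref)), then combine on an intensity basis.
packaged HVAC unit: 80.5 − 20·log₁₀(60.6/4.6) = 80.5 − 22.39 = 58.11 dB.
grinder: 94.0 − 20·log₁₀(29.6/4.6) = 94.0 − 16.17 = 77.83 dB.
forklift: 84.1 − 20·log₁₀(44.8/4.6) = 84.1 − 19.77 = 64.33 dB.
Σ 10^(L/10) = 6.402e+07 → L_total = 10·log₁₀(6.402e+07) = 78.06 dB.

78.1 dB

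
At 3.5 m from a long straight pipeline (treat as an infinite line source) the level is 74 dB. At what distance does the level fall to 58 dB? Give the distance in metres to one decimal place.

139.3 m

Line-source spreading drops the level by 10·log₁₀(r₂/r₁); inverting, r₂/r₁ = 10^(ΔL/10).
r₂ = 3.5·10^((74−58)/10) = 3.5·10^(16.0/10) = 139.34 m.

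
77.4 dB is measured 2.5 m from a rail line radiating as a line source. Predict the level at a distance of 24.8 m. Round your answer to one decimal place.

67.4 dB

Line-source attenuation: ΔL = 10·log₁₀(r₂/r₁) = 10·log₁₀(24.8/2.5) = 9.965 dB.
L₂ = 77.4 − 10·log₁₀(24.8/2.5) = 77.4 − 9.965 = 67.43 dB.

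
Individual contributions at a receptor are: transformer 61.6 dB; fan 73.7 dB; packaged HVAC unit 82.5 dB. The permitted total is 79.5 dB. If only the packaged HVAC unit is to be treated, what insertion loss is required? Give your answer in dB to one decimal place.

4.4 dB

Everything except the packaged HVAC unit sums to 10^(61.6/10) + 10^(73.7/10) = 2.489e+07 in linear terms, 73.96 dB.
The limit corresponds to 10^(79.5/10) = 8.913e+07; subtracting the fixed part leaves 6.424e+07 for the packaged HVAC unit, i.e. 78.08 dB.
Required insertion loss = 82.5 − 78.08 = 4.42 dB.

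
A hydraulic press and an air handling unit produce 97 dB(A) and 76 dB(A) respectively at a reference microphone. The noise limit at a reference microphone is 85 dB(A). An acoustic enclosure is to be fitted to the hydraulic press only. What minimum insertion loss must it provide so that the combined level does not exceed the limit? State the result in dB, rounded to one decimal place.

Fixed contribution from the other source: Σ 10^(L/10) = 10^(76/10) = 3.981e+07 (76.00 dB(A)).
The limit corresponds to 10^(85/10) = 3.162e+08; subtracting the fixed part leaves 2.764e+08 for the hydraulic press, i.e. 84.42 dB(A).
So the hydraulic press must be reduced from 97 to 84.42 dB(A): IL = 12.58 dB.

12.6 dB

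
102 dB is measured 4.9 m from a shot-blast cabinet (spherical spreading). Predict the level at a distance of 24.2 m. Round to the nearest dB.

88 dB

For a point source, L₂ = L₁ − 20·log₁₀(r₂/r₁).
L₂ = 102 − 20·log₁₀(24.2/4.9) = 102 − 13.872 = 88.13 dB.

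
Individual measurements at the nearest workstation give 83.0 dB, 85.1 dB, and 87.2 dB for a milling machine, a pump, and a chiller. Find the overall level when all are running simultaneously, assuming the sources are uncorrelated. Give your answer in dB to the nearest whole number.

Incoherent sources combine by intensity addition: L_total = 10·log₁₀(Σ 10^(L_i/10)).
Σ 10^(L/10) = 10^(83.0/10) + 10^(85.1/10) + 10^(87.2/10) = 1.048e+09.
L_total = 10·log₁₀(1.048e+09) = 90.20 dB.

90 dB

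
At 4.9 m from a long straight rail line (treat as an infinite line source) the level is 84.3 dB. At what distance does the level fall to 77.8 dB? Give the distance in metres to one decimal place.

The 6.5 dB drop corresponds to a distance ratio of 10^(6.5/10) for a line source.
r₂ = 4.9·10^((84.3−77.8)/10) = 4.9·10^(6.5/10) = 21.89 m.

21.9 m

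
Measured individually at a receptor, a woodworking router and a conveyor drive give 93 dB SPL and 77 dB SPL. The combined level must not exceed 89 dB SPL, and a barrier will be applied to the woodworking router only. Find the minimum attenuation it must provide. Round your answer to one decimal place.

4.3 dB

Everything except the woodworking router sums to 10^(77/10) = 5.012e+07 in linear terms, 77.00 dB SPL.
The limit corresponds to 10^(89/10) = 7.943e+08; subtracting the fixed part leaves 7.442e+08 for the woodworking router, i.e. 88.72 dB SPL.
So the woodworking router must be reduced from 93 to 88.72 dB SPL: IL = 4.28 dB.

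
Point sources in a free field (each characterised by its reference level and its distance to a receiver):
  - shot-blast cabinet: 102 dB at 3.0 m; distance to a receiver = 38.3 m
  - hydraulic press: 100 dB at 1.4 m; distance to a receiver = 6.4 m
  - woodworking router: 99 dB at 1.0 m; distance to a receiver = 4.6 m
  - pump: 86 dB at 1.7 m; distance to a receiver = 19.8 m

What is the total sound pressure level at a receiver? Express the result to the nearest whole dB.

Propagate each source to the receiver with L = L_ref − 20·log₁₀(r/r_ref), then add intensities.
shot-blast cabinet: 102 − 20·log₁₀(38.3/3.0) = 102 − 22.12 = 79.88 dB.
hydraulic press: 100 − 20·log₁₀(6.4/1.4) = 100 − 13.20 = 86.80 dB.
woodworking router: 99 − 20·log₁₀(4.6/1.0) = 99 − 13.26 = 85.74 dB.
pump: 86 − 20·log₁₀(19.8/1.7) = 86 − 21.32 = 64.68 dB.
Σ 10^(L/10) = 9.541e+08 → L_total = 10·log₁₀(9.541e+08) = 89.80 dB.

90 dB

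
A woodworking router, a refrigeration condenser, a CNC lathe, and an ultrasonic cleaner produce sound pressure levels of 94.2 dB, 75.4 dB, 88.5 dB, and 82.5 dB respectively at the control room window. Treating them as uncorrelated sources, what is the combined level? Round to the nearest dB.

96 dB

For uncorrelated sources the intensities add, so convert each level to linear form, sum, and take 10·log₁₀ of the total.
Σ 10^(L/10) = 10^(94.2/10) + 10^(75.4/10) + 10^(88.5/10) + 10^(82.5/10) = 3.551e+09.
L_total = 10·log₁₀(3.551e+09) = 95.50 dB.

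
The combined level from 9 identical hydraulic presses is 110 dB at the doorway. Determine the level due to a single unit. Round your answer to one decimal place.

Dividing the total intensity by 9 lowers the level by 10·log₁₀ 9 = 9.542 dB: L₁ = 110 − 9.542.

100.5 dB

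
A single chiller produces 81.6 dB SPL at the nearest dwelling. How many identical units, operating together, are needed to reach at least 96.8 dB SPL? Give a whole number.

The shortfall is 96.8 − 81.6 = 15.2 dB, and N units add 10·log₁₀ N, so need 10·log₁₀ N ≥ 15.2.
N ≥ 10^(15.2/10) = 33.113, so N = 34.

34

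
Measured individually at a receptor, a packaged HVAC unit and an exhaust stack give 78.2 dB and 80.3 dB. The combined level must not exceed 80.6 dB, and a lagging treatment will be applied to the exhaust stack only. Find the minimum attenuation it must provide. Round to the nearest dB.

3 dB

Everything except the exhaust stack sums to 10^(78.2/10) = 6.607e+07 in linear terms, 78.20 dB.
The limit corresponds to 10^(80.6/10) = 1.148e+08; subtracting the fixed part leaves 4.875e+07 for the exhaust stack, i.e. 76.88 dB.
Required insertion loss = 80.3 − 76.88 = 3.42 dB.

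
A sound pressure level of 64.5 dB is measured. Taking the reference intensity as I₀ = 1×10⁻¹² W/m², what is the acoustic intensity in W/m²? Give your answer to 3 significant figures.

2.82e-06 W/m²

L = 10·log₁₀(I/I₀) ⇒ I = I₀·10^(L/10) = 10⁻¹² × 10^6.45.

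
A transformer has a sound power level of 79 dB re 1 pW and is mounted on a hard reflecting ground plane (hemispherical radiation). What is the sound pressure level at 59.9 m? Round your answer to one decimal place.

35.5 dB

Free-field hemispherical radiation: L_p = L_w − 10·log₁₀(2π·r²), r = 59.9 m.
2π·r² = 2.254e+04 m², 10·log₁₀ of that is 43.530 dB.
L_p = 79 − 43.530 = 35.47 dB.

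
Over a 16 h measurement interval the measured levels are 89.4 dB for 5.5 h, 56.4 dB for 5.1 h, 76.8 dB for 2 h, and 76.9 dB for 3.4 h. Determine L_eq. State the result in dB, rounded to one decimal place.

85.0 dB

L_eq = 10·log₁₀[(1/T)·Σ tᵢ·10^(Lᵢ/10)] with T = 16 h.
Σ tᵢ·10^(Lᵢ/10) = 5.5·10^(89.4/10) + 5.1·10^(56.4/10) + 2·10^(76.8/10) + 3.4·10^(76.9/10) = 5.055e+09.
L_eq = 10·log₁₀(5.055e+09/16) = 85.00 dB.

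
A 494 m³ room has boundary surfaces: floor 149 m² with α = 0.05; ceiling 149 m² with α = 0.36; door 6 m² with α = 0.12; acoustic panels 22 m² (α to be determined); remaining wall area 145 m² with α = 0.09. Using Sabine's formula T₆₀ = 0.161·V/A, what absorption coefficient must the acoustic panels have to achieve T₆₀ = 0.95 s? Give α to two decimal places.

A = 0.161·V/T₆₀ = 0.161·494/0.95 = 83.72 m² sabins.
Absorption from the other surfaces = 149·0.05 + 149·0.36 + 6·0.12 + 145·0.09 = 74.86 m², so the acoustic panels must supply 8.86 m² over 22 m².
α = 8.86/22 = 0.403.

0.40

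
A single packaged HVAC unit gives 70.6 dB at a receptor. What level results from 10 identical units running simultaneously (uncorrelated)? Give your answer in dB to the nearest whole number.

81 dB

N identical incoherent sources raise the level by 10·log₁₀ N.
L_total = 70.6 + 10·log₁₀(10) = 70.6 + 10.000 = 80.60 dB.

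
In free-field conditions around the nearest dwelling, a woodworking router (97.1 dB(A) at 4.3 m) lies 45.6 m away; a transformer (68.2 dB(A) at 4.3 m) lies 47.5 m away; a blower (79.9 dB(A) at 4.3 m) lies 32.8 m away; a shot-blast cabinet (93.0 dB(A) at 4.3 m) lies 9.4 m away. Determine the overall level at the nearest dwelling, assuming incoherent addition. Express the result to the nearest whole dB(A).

87 dB(A)

Propagate each source to the receiver with L = L_ref − 20·log₁₀(r/r_ref), then add intensities.
woodworking router: 97.1 − 20·log₁₀(45.6/4.3) = 97.1 − 20.51 = 76.59 dB(A).
transformer: 68.2 − 20·log₁₀(47.5/4.3) = 68.2 − 20.86 = 47.34 dB(A).
blower: 79.9 − 20·log₁₀(32.8/4.3) = 79.9 − 17.65 = 62.25 dB(A).
shot-blast cabinet: 93.0 − 20·log₁₀(9.4/4.3) = 93.0 − 6.79 = 86.21 dB(A).
Σ 10^(L/10) = 4.649e+08 → L_total = 10·log₁₀(4.649e+08) = 86.67 dB(A).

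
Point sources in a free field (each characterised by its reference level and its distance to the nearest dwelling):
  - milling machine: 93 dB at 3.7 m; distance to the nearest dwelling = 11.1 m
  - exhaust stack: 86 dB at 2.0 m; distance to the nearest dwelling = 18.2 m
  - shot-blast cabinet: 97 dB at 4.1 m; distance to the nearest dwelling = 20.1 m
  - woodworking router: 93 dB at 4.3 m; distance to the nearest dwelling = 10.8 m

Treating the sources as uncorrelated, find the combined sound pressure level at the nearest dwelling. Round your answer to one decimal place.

Propagate each source to the receiver with L = L_ref − 20·log₁₀(r/r_ref), then add intensities.
milling machine: 93 − 20·log₁₀(11.1/3.7) = 93 − 9.54 = 83.46 dB.
exhaust stack: 86 − 20·log₁₀(18.2/2.0) = 86 − 19.18 = 66.82 dB.
shot-blast cabinet: 97 − 20·log₁₀(20.1/4.1) = 97 − 13.81 = 83.19 dB.
woodworking router: 93 − 20·log₁₀(10.8/4.3) = 93 − 8.00 = 85.00 dB.
Σ 10^(L/10) = 7.513e+08 → L_total = 10·log₁₀(7.513e+08) = 88.76 dB.

88.8 dB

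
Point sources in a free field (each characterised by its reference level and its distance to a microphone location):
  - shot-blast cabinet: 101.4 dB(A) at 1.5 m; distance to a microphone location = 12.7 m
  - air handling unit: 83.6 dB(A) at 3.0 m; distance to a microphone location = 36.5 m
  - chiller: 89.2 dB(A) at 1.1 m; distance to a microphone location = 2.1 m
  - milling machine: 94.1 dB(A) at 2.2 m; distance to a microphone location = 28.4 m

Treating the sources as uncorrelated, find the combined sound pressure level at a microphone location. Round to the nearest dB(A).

86 dB(A)

First find each source's level at the receiver (point-source: −20·log₁₀(r/r_ref)), then combine on an intensity basis.
shot-blast cabinet: 101.4 − 20·log₁₀(12.7/1.5) = 101.4 − 18.55 = 82.85 dB(A).
air handling unit: 83.6 − 20·log₁₀(36.5/3.0) = 83.6 − 21.70 = 61.90 dB(A).
chiller: 89.2 − 20·log₁₀(2.1/1.1) = 89.2 − 5.62 = 83.58 dB(A).
milling machine: 94.1 − 20·log₁₀(28.4/2.2) = 94.1 − 22.22 = 71.88 dB(A).
Σ 10^(L/10) = 4.378e+08 → L_total = 10·log₁₀(4.378e+08) = 86.41 dB(A).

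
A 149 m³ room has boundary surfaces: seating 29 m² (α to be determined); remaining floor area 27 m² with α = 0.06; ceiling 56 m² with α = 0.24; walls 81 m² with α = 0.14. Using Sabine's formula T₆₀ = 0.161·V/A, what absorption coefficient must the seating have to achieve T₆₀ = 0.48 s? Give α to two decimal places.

0.81

From T₆₀ = 0.161·V/A, the target T₆₀ = 0.48 s needs A = 0.161·149/0.48 = 49.98 m².
Absorption from the other surfaces = 27·0.06 + 56·0.24 + 81·0.14 = 26.40 m², so the seating must supply 23.58 m² over 29 m².
α = 23.58/29 = 0.813.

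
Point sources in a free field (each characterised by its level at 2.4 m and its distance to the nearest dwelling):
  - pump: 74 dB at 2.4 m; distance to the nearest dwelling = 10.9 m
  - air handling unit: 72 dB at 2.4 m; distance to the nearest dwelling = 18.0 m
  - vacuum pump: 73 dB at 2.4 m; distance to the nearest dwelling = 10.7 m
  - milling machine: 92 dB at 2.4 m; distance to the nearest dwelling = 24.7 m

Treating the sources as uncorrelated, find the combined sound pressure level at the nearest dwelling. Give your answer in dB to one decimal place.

72.4 dB

Apply inverse-square spreading to bring every level to the receiver, then sum 10^(L/10).
pump: 74 − 20·log₁₀(10.9/2.4) = 74 − 13.14 = 60.86 dB.
air handling unit: 72 − 20·log₁₀(18.0/2.4) = 72 − 17.50 = 54.50 dB.
vacuum pump: 73 − 20·log₁₀(10.7/2.4) = 73 − 12.98 = 60.02 dB.
milling machine: 92 − 20·log₁₀(24.7/2.4) = 92 − 20.25 = 71.75 dB.
Σ 10^(L/10) = 1.747e+07 → L_total = 10·log₁₀(1.747e+07) = 72.42 dB.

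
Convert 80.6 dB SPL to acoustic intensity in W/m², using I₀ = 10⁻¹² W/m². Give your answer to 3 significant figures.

I = I₀·10^(L/10) = 10⁻¹² × 10^(80.6/10) = 10^(-3.940).

0.000115 W/m²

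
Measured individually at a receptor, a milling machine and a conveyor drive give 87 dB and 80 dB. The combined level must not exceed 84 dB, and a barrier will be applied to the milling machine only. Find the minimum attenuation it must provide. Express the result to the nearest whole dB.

5 dB

Fixed contribution from the other source: Σ 10^(L/10) = 10^(80/10) = 1.000e+08 (80.00 dB).
The limit corresponds to 10^(84/10) = 2.512e+08; subtracting the fixed part leaves 1.512e+08 for the milling machine, i.e. 81.80 dB.
Required insertion loss = 87 − 81.80 = 5.20 dB.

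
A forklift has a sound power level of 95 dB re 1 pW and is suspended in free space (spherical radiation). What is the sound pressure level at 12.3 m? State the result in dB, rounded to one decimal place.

Free-field spherical radiation: L_p = L_w − 10·log₁₀(4π·r²), r = 12.3 m.
4π·r² = 1901 m², 10·log₁₀ of that is 32.790 dB.
L_p = 95 − 32.790 = 62.21 dB.

62.2 dB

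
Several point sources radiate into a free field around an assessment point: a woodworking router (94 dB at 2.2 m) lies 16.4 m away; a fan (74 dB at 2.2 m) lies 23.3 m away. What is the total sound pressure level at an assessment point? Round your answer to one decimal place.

76.6 dB

Propagate each source to the receiver with L = L_ref − 20·log₁₀(r/r_ref), then add intensities.
woodworking router: 94 − 20·log₁₀(16.4/2.2) = 94 − 17.45 = 76.55 dB.
fan: 74 − 20·log₁₀(23.3/2.2) = 74 − 20.50 = 53.50 dB.
Σ 10^(L/10) = 4.543e+07 → L_total = 10·log₁₀(4.543e+07) = 76.57 dB.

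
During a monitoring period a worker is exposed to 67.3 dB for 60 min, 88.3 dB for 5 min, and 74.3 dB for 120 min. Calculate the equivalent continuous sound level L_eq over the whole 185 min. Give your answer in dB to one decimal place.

Weight each interval's intensity by its duration and average over T = 185 min:
Σ tᵢ·10^(Lᵢ/10) = 60·10^(67.3/10) + 5·10^(88.3/10) + 120·10^(74.3/10) = 6.932e+09.
L_eq = 10·log₁₀(6.932e+09/185) = 75.74 dB.

75.7 dB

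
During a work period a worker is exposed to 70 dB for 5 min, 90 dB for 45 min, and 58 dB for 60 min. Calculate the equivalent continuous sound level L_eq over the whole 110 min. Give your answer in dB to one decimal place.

86.1 dB

Weight each interval's intensity by its duration and average over T = 110 min:
Σ tᵢ·10^(Lᵢ/10) = 5·10^(70/10) + 45·10^(90/10) + 60·10^(58/10) = 4.509e+10.
L_eq = 10·log₁₀(4.509e+10/110) = 86.13 dB.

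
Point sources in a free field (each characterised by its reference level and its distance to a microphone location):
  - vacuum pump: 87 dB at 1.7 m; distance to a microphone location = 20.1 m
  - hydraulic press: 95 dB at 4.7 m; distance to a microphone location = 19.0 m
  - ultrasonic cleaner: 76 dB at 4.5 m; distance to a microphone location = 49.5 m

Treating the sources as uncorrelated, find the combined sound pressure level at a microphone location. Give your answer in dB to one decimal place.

83.0 dB

First find each source's level at the receiver (point-source: −20·log₁₀(r/r_ref)), then combine on an intensity basis.
vacuum pump: 87 − 20·log₁₀(20.1/1.7) = 87 − 21.45 = 65.55 dB.
hydraulic press: 95 − 20·log₁₀(19.0/4.7) = 95 − 12.13 = 82.87 dB.
ultrasonic cleaner: 76 − 20·log₁₀(49.5/4.5) = 76 − 20.83 = 55.17 dB.
Σ 10^(L/10) = 1.974e+08 → L_total = 10·log₁₀(1.974e+08) = 82.95 dB.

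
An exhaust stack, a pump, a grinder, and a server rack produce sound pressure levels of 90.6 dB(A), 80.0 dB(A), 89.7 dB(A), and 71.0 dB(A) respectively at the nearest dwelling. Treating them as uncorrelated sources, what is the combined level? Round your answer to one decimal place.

93.4 dB(A)

Incoherent sources combine by intensity addition: L_total = 10·log₁₀(Σ 10^(L_i/10)).
Σ 10^(L/10) = 10^(90.6/10) + 10^(80.0/10) + 10^(89.7/10) + 10^(71.0/10) = 2.194e+09.
L_total = 10·log₁₀(2.194e+09) = 93.41 dB(A).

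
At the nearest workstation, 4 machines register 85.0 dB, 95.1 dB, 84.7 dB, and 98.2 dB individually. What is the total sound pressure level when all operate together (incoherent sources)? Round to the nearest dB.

100 dB

Incoherent sources combine by intensity addition: L_total = 10·log₁₀(Σ 10^(L_i/10)).
Σ 10^(L/10) = 10^(85.0/10) + 10^(95.1/10) + 10^(84.7/10) + 10^(98.2/10) = 1.045e+10.
L_total = 10·log₁₀(1.045e+10) = 100.19 dB.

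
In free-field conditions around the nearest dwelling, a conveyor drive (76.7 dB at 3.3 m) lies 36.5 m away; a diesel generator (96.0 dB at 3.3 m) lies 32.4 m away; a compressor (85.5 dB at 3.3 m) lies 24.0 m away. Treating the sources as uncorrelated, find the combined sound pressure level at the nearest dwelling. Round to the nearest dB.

Propagate each source to the receiver with L = L_ref − 20·log₁₀(r/r_ref), then add intensities.
conveyor drive: 76.7 − 20·log₁₀(36.5/3.3) = 76.7 − 20.88 = 55.82 dB.
diesel generator: 96.0 − 20·log₁₀(32.4/3.3) = 96.0 − 19.84 = 76.16 dB.
compressor: 85.5 − 20·log₁₀(24.0/3.3) = 85.5 − 17.23 = 68.27 dB.
Σ 10^(L/10) = 4.839e+07 → L_total = 10·log₁₀(4.839e+07) = 76.85 dB.

77 dB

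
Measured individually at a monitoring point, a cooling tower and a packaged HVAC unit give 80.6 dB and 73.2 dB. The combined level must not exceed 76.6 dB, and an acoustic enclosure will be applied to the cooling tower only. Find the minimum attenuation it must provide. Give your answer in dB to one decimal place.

6.7 dB

The untreated sources together contribute 10^(73.2/10) = 2.089e+07, i.e. 73.20 dB.
The limit corresponds to 10^(76.6/10) = 4.571e+07; subtracting the fixed part leaves 2.482e+07 for the cooling tower, i.e. 73.95 dB.
So the cooling tower must be reduced from 80.6 to 73.95 dB: IL = 6.65 dB.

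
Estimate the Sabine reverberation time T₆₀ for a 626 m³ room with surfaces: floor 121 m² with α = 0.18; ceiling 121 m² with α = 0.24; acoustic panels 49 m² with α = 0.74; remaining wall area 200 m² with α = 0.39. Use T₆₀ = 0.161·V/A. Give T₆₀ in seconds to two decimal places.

0.61 s

Summing Sᵢαᵢ: 121·0.18 + 121·0.24 + 49·0.74 + 200·0.39 = 165.08 m².
T₆₀ = 0.161·V/A = 0.161·626/165.08 = 0.611 s.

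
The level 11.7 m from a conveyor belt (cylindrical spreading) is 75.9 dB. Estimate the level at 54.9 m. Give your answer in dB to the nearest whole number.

For a line source, L₂ = L₁ − 10·log₁₀(r₂/r₁).
L₂ = 75.9 − 10·log₁₀(54.9/11.7) = 75.9 − 6.714 = 69.19 dB.

69 dB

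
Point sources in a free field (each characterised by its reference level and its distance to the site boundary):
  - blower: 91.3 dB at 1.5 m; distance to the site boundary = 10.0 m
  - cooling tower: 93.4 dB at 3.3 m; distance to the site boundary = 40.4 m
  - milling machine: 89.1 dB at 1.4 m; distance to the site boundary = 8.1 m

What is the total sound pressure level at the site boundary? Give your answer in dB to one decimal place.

78.4 dB

Apply inverse-square spreading to bring every level to the receiver, then sum 10^(L/10).
blower: 91.3 − 20·log₁₀(10.0/1.5) = 91.3 − 16.48 = 74.82 dB.
cooling tower: 93.4 − 20·log₁₀(40.4/3.3) = 93.4 − 21.76 = 71.64 dB.
milling machine: 89.1 − 20·log₁₀(8.1/1.4) = 89.1 − 15.25 = 73.85 dB.
Σ 10^(L/10) = 6.923e+07 → L_total = 10·log₁₀(6.923e+07) = 78.40 dB.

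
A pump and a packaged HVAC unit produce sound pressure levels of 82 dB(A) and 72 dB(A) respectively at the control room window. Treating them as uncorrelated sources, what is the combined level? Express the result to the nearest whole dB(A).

82 dB(A)

For uncorrelated sources the intensities add, so convert each level to linear form, sum, and take 10·log₁₀ of the total.
Σ 10^(L/10) = 10^(82/10) + 10^(72/10) = 1.743e+08.
L_total = 10·log₁₀(1.743e+08) = 82.41 dB(A).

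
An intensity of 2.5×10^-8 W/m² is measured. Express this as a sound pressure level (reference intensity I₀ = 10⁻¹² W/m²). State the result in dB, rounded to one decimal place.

I/I₀ = 2.5×10^-8/10⁻¹² = 2.5×10^4, and L = 10·log₁₀(I/I₀).
L = 10·(0.3979 + 4) = 43.98 dB.

44.0 dB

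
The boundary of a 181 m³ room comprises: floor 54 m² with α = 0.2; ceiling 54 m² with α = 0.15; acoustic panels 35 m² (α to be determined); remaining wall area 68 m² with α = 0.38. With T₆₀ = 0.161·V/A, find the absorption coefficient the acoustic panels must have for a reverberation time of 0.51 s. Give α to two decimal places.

Required total absorption A = 0.161·181/0.51 = 57.14 m².
Absorption from the other surfaces = 54·0.2 + 54·0.15 + 68·0.38 = 44.74 m², so the acoustic panels must supply 12.40 m² over 35 m².
α = 12.40/35 = 0.354.

0.35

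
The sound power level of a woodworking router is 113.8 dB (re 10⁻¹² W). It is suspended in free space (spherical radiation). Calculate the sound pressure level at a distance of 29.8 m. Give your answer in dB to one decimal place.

The power spreads over a sphere of area 4π·r², so L_p = L_w − 10·log₁₀(4π·r²).
4π·r² = 1.116e+04 m², 10·log₁₀ of that is 40.476 dB.
L_p = 113.8 − 40.476 = 73.32 dB.

73.3 dB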